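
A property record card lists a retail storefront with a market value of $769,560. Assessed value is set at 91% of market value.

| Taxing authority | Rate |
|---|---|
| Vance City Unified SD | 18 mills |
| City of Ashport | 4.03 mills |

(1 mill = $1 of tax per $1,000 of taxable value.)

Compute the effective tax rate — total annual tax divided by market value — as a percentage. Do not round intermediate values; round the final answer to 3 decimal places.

2.005%

Assessed value = $769,560 × 0.91 = $700,299.6
Vance City Unified SD: $700,299.6 × 0.018 = $12,605.3928
City of Ashport: $700,299.6 × 0.00403 = $2,822.207388
Total tax = $15,427.600188
Effective rate = $15,427.600188 ÷ $769,560 = 2.005% of market value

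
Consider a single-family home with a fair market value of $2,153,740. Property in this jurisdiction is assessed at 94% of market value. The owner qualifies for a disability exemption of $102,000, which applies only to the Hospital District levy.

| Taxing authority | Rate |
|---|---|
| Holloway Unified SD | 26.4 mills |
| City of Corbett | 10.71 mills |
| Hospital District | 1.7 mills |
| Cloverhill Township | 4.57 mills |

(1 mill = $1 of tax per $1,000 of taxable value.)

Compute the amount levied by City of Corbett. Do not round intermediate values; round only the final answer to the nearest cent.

$21,682.56

Assessed value = $2,153,740 × 0.94 = $2,024,515.6
City of Corbett taxable value = $2,024,515.6 (exemption does not apply)
City of Corbett levy = $2,024,515.6 × 0.01071 = $21,682.562076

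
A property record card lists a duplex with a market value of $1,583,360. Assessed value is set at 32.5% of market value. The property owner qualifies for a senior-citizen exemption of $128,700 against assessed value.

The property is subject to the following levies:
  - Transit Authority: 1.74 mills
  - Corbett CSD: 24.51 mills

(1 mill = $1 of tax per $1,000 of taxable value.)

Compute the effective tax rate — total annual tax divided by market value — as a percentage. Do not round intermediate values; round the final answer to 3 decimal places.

0.640%

Assessed value = $1,583,360 × 0.325 = $514,592
Taxable value = $514,592 − $128,700 = $385,892
Transit Authority: $385,892 × 0.00174 = $671.45208
Corbett CSD: $385,892 × 0.02451 = $9,458.21292
Total tax = $10,129.665
Effective rate = $10,129.665 ÷ $1,583,360 = 0.640% of market value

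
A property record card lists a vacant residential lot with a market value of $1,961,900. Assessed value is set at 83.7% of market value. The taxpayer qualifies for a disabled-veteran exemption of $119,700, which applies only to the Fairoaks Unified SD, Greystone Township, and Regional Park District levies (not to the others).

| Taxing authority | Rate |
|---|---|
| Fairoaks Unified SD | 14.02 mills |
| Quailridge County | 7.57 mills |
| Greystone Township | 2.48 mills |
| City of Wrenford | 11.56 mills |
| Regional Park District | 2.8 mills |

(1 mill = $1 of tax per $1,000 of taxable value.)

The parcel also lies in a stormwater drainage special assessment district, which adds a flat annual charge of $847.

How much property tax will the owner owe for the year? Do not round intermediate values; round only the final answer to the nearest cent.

Assessed value = $1,961,900 × 0.837 = $1,642,110.3
Fairoaks Unified SD: ($1,642,110.3 − $119,700) × 0.01402 = $1,522,410.3 × 0.01402 = $21,344.192406
Quailridge County: $1,642,110.3 × 0.00757 = $12,430.774971
Greystone Township: ($1,642,110.3 − $119,700) × 0.00248 = $1,522,410.3 × 0.00248 = $3,775.577544
City of Wrenford: $1,642,110.3 × 0.01156 = $18,982.795068
Regional Park District: ($1,642,110.3 − $119,700) × 0.0028 = $1,522,410.3 × 0.0028 = $4,262.74884
Levies subtotal = $60,796.088829
Total = $60,796.088829 + $847 = $61,643.088829

$61,643.09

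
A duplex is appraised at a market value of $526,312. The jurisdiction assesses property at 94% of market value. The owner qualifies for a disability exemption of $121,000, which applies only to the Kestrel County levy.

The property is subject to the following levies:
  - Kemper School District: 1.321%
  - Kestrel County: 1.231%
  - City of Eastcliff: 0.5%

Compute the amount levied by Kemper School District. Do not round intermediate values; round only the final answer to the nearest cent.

Assessed value = $526,312 × 0.94 = $494,733.28
Kemper School District taxable value = $494,733.28 (exemption does not apply)
Kemper School District levy = $494,733.28 × 0.01321 = $6,535.4266288

$6,535.43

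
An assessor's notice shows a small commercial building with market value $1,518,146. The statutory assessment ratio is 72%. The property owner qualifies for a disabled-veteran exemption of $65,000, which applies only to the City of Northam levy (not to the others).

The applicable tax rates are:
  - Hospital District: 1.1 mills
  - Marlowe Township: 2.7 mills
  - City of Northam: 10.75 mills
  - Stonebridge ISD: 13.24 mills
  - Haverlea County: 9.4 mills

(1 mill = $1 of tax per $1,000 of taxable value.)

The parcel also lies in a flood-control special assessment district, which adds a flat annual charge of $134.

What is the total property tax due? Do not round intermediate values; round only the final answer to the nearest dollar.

Assessed value = $1,518,146 × 0.72 = $1,093,065.12
Hospital District: $1,093,065.12 × 0.0011 = $1,202.371632
Marlowe Township: $1,093,065.12 × 0.0027 = $2,951.275824
City of Northam: ($1,093,065.12 − $65,000) × 0.01075 = $1,028,065.12 × 0.01075 = $11,051.70004
Stonebridge ISD: $1,093,065.12 × 0.01324 = $14,472.1821888
Haverlea County: $1,093,065.12 × 0.0094 = $10,274.812128
Levies subtotal = $39,952.3418128
Total = $39,952.3418128 + $134 = $40,086.3418128

$40,086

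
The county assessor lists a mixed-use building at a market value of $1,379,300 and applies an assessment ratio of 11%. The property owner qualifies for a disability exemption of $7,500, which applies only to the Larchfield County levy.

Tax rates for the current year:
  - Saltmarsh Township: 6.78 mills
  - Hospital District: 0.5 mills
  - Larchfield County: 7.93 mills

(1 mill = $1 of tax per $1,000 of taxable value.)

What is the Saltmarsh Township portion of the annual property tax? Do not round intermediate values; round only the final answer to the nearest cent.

Assessed value = $1,379,300 × 0.11 = $151,723
Saltmarsh Township taxable value = $151,723 (exemption does not apply)
Saltmarsh Township levy = $151,723 × 0.00678 = $1,028.68194

$1,028.68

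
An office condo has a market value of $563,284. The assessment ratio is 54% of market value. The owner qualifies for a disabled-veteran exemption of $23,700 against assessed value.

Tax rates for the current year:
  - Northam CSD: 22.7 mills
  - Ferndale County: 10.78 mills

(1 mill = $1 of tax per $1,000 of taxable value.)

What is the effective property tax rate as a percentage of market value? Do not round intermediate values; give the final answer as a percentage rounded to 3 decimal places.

Assessed value = $563,284 × 0.54 = $304,173.36
Taxable value = $304,173.36 − $23,700 = $280,473.36
Northam CSD: $280,473.36 × 0.0227 = $6,366.745272
Ferndale County: $280,473.36 × 0.01078 = $3,023.5028208
Total tax = $9,390.2480928
Effective rate = $9,390.2480928 ÷ $563,284 = 1.667% of market value

1.667%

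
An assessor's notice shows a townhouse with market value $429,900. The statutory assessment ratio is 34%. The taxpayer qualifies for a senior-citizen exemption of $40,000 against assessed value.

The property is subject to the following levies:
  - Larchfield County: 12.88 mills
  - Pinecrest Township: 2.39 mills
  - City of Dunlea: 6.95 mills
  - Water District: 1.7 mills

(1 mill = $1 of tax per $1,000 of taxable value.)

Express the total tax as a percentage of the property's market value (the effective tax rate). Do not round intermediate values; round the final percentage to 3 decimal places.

Assessed value = $429,900 × 0.34 = $146,166
Taxable value = $146,166 − $40,000 = $106,166
Larchfield County: $106,166 × 0.01288 = $1,367.41808
Pinecrest Township: $106,166 × 0.00239 = $253.73674
City of Dunlea: $106,166 × 0.00695 = $737.8537
Water District: $106,166 × 0.0017 = $180.4822
Total tax = $2,539.49072
Effective rate = $2,539.49072 ÷ $429,900 = 0.591% of market value

0.591%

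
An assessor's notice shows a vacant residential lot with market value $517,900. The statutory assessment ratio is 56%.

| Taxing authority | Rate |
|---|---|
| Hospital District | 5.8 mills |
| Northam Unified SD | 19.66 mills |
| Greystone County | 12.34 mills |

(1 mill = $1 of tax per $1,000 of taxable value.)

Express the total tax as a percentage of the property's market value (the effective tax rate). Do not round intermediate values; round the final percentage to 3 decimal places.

Assessed value = $517,900 × 0.56 = $290,024
Hospital District: $290,024 × 0.0058 = $1,682.1392
Northam Unified SD: $290,024 × 0.01966 = $5,701.87184
Greystone County: $290,024 × 0.01234 = $3,578.89616
Total tax = $10,962.9072
Effective rate = $10,962.9072 ÷ $517,900 = 2.117% of market value

2.117%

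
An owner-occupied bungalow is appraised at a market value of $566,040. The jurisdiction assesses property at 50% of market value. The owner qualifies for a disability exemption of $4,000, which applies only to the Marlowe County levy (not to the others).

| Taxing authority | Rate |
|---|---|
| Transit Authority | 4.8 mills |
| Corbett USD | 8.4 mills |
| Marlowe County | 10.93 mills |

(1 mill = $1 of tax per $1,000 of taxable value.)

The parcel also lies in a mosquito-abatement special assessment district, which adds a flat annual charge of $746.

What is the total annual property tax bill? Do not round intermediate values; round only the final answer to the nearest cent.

$7,531.55

Assessed value = $566,040 × 0.5 = $283,020
Transit Authority: $283,020 × 0.0048 = $1,358.496
Corbett USD: $283,020 × 0.0084 = $2,377.368
Marlowe County: ($283,020 − $4,000) × 0.01093 = $279,020 × 0.01093 = $3,049.6886
Levies subtotal = $6,785.5526
Total = $6,785.5526 + $746 = $7,531.5526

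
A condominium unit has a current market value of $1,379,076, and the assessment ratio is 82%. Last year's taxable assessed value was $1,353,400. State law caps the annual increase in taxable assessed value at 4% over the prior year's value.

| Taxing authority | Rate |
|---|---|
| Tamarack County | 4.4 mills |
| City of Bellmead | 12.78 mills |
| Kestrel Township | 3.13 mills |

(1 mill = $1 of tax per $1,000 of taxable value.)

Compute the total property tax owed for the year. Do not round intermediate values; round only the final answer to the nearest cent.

Uncapped assessed value = $1,379,076 × 0.82 = $1,130,842.32
Cap limit = $1,353,400 × 1.04 = $1,407,536
Taxable assessed value = min($1,130,842.32, $1,407,536) = $1,130,842.32 (cap does not bind)
Tamarack County: $1,130,842.32 × 0.0044 = $4,975.706208
City of Bellmead: $1,130,842.32 × 0.01278 = $14,452.1648496
Kestrel Township: $1,130,842.32 × 0.00313 = $3,539.5364616
Total = $22,967.4075192

$22,967.41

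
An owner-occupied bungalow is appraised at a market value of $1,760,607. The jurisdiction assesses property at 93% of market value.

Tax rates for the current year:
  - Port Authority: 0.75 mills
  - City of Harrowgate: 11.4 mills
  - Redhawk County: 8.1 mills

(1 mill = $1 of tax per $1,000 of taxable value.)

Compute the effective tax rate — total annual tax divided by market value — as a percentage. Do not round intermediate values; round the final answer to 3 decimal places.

1.883%

Assessed value = $1,760,607 × 0.93 = $1,637,364.51
Port Authority: $1,637,364.51 × 0.00075 = $1,228.0233825
City of Harrowgate: $1,637,364.51 × 0.0114 = $18,665.955414
Redhawk County: $1,637,364.51 × 0.0081 = $13,262.652531
Total tax = $33,156.6313275
Effective rate = $33,156.6313275 ÷ $1,760,607 = 1.883% of market value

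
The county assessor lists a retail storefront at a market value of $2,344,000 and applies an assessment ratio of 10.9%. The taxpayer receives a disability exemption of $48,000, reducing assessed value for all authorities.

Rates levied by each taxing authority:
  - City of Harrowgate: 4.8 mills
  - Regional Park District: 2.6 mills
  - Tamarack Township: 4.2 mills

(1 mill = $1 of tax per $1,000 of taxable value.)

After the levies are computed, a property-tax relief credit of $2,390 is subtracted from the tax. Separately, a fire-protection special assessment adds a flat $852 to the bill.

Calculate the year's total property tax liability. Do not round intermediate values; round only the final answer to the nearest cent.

Assessed value = $2,344,000 × 0.109 = $255,496
Taxable value = $255,496 − $48,000 = $207,496
City of Harrowgate: $207,496 × 0.0048 = $995.9808
Regional Park District: $207,496 × 0.0026 = $539.4896
Tamarack Township: $207,496 × 0.0042 = $871.4832
Levies subtotal = $2,406.9536
After credit = $2,406.9536 − $2,390 = $16.9536
Total = $16.9536 + $852 = $868.9536

$868.95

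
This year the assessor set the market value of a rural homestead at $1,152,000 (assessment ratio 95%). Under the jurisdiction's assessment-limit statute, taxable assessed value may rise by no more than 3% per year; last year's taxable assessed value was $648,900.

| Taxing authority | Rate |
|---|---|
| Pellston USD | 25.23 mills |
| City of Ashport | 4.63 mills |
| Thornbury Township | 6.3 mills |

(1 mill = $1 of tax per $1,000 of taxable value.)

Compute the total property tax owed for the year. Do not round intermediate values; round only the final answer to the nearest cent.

Uncapped assessed value = $1,152,000 × 0.95 = $1,094,400
Cap limit = $648,900 × 1.03 = $668,367
Taxable assessed value = min($1,094,400, $668,367) = $668,367 (cap binds)
Pellston USD: $668,367 × 0.02523 = $16,862.89941
City of Ashport: $668,367 × 0.00463 = $3,094.53921
Thornbury Township: $668,367 × 0.0063 = $4,210.7121
Total = $24,168.15072

$24,168.15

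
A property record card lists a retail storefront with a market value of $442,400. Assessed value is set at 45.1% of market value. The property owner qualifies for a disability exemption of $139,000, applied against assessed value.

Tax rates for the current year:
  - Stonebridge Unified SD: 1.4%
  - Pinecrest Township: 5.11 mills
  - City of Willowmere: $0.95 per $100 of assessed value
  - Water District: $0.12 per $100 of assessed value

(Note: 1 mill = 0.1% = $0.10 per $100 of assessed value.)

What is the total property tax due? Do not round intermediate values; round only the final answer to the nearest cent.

Assessed value = $442,400 × 0.451 = $199,522.4
Taxable value = $199,522.4 − $139,000 = $60,522.4
Stonebridge Unified SD: $60,522.4 × 0.014 = $847.3136
Pinecrest Township: $60,522.4 × 0.00511 = $309.269464
City of Willowmere: $60,522.4 × 0.0095 = $574.9628
Water District: $60,522.4 × 0.0012 = $72.62688
Total = $1,804.172744

$1,804.17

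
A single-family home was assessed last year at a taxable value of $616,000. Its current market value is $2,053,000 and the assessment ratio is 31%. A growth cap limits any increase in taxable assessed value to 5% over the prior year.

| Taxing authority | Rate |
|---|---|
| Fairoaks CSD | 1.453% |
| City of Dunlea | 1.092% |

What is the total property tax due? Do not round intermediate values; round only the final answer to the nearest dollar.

Uncapped assessed value = $2,053,000 × 0.31 = $636,430
Cap limit = $616,000 × 1.05 = $646,800
Taxable assessed value = min($636,430, $646,800) = $636,430 (cap does not bind)
Fairoaks CSD: $636,430 × 0.01453 = $9,247.3279
City of Dunlea: $636,430 × 0.01092 = $6,949.8156
Total = $16,197.1435

$16,197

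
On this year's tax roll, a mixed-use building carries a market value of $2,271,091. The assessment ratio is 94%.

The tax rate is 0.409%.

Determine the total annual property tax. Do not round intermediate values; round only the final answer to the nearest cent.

$8,731.44

Assessed value = $2,271,091 × 0.94 = $2,134,825.54
Tax = $2,134,825.54 × 0.00409 = $8,731.4364586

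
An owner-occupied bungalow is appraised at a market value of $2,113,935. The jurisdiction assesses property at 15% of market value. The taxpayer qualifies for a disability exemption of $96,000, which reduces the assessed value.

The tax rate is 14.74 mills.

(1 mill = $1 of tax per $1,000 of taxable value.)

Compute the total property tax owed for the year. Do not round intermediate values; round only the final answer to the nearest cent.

Assessed value = $2,113,935 × 0.15 = $317,090.25
Taxable value = $317,090.25 − $96,000 = $221,090.25
Tax = $221,090.25 × 0.01474 = $3,258.870285

$3,258.87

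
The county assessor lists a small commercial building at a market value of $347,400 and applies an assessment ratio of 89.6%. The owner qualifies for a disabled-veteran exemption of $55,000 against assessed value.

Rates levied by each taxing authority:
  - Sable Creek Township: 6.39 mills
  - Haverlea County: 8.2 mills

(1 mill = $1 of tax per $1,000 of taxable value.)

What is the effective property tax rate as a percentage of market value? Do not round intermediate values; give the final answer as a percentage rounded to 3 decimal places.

Assessed value = $347,400 × 0.896 = $311,270.4
Taxable value = $311,270.4 − $55,000 = $256,270.4
Sable Creek Township: $256,270.4 × 0.00639 = $1,637.567856
Haverlea County: $256,270.4 × 0.0082 = $2,101.41728
Total tax = $3,738.985136
Effective rate = $3,738.985136 ÷ $347,400 = 1.076% of market value

1.076%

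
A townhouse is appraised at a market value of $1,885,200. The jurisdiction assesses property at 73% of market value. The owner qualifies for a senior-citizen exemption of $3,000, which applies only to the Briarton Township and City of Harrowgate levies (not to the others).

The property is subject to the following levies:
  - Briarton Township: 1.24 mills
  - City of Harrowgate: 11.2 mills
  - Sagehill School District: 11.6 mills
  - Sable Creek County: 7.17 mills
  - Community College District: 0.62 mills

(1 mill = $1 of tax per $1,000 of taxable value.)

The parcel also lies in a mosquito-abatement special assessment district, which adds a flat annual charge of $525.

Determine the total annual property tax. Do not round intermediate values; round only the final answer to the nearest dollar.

$44,292

Assessed value = $1,885,200 × 0.73 = $1,376,196
Briarton Township: ($1,376,196 − $3,000) × 0.00124 = $1,373,196 × 0.00124 = $1,702.76304
City of Harrowgate: ($1,376,196 − $3,000) × 0.0112 = $1,373,196 × 0.0112 = $15,379.7952
Sagehill School District: $1,376,196 × 0.0116 = $15,963.8736
Sable Creek County: $1,376,196 × 0.00717 = $9,867.32532
Community College District: $1,376,196 × 0.00062 = $853.24152
Levies subtotal = $43,766.99868
Total = $43,766.99868 + $525 = $44,291.99868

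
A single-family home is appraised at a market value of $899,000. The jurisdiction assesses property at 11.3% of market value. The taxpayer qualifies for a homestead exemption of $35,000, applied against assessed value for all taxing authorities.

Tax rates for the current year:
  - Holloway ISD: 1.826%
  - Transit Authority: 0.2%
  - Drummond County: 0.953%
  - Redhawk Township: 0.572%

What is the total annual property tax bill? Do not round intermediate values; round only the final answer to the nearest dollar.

Assessed value = $899,000 × 0.113 = $101,587
Taxable value = $101,587 − $35,000 = $66,587
Holloway ISD: $66,587 × 0.01826 = $1,215.87862
Transit Authority: $66,587 × 0.002 = $133.174
Drummond County: $66,587 × 0.00953 = $634.57411
Redhawk Township: $66,587 × 0.00572 = $380.87764
Total = $1,215.87862 + $133.174 + $634.57411 + $380.87764 = $2,364.50437

$2,365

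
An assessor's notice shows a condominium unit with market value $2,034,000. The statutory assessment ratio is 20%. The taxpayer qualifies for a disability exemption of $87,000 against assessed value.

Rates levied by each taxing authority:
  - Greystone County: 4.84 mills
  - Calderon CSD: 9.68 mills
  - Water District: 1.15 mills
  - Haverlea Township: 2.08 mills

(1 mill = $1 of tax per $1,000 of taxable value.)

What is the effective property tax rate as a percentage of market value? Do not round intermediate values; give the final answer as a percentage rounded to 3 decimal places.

Assessed value = $2,034,000 × 0.2 = $406,800
Taxable value = $406,800 − $87,000 = $319,800
Greystone County: $319,800 × 0.00484 = $1,547.832
Calderon CSD: $319,800 × 0.00968 = $3,095.664
Water District: $319,800 × 0.00115 = $367.77
Haverlea Township: $319,800 × 0.00208 = $665.184
Total tax = $5,676.45
Effective rate = $5,676.45 ÷ $2,034,000 = 0.279% of market value

0.279%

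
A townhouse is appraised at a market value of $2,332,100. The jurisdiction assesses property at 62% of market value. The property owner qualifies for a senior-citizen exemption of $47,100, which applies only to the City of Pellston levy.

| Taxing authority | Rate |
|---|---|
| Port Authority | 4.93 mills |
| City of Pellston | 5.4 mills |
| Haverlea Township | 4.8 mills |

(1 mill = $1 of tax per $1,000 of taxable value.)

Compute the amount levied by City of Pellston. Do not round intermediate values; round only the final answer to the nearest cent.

Assessed value = $2,332,100 × 0.62 = $1,445,902
City of Pellston taxable value = $1,445,902 − $47,100 = $1,398,802
City of Pellston levy = $1,398,802 × 0.0054 = $7,553.5308

$7,553.53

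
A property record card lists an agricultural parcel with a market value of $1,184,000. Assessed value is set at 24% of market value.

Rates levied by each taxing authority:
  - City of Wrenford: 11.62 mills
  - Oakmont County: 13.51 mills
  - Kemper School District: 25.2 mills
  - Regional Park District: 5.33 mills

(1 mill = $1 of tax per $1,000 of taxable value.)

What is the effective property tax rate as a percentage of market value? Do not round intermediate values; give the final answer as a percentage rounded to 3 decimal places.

Assessed value = $1,184,000 × 0.24 = $284,160
City of Wrenford: $284,160 × 0.01162 = $3,301.9392
Oakmont County: $284,160 × 0.01351 = $3,839.0016
Kemper School District: $284,160 × 0.0252 = $7,160.832
Regional Park District: $284,160 × 0.00533 = $1,514.5728
Total tax = $15,816.3456
Effective rate = $15,816.3456 ÷ $1,184,000 = 1.336% of market value

1.336%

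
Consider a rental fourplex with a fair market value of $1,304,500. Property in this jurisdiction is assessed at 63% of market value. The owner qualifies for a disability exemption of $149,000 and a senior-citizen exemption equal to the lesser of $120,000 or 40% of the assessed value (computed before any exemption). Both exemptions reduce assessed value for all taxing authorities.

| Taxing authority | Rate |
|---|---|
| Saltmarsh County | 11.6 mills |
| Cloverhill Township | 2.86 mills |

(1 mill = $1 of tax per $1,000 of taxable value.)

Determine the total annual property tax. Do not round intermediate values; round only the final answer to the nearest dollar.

Assessed value = $1,304,500 × 0.63 = $821,835
Senior-citizen exemption = min($120,000, 40% × $821,835) = min($120,000, $328,734) = $120,000 (dollar cap binds)
Taxable value = $821,835 − $149,000 − $120,000 = $552,835
Saltmarsh County: $552,835 × 0.0116 = $6,412.886
Cloverhill Township: $552,835 × 0.00286 = $1,581.1081
Total = $7,993.9941

$7,994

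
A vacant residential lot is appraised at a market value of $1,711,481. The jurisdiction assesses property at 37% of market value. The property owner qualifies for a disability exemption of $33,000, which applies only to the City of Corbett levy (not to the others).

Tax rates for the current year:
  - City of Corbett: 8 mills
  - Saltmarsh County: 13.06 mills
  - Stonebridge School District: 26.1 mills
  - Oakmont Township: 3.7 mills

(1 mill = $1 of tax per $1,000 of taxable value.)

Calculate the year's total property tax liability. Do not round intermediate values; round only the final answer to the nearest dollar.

Assessed value = $1,711,481 × 0.37 = $633,247.97
City of Corbett: ($633,247.97 − $33,000) × 0.008 = $600,247.97 × 0.008 = $4,801.98376
Saltmarsh County: $633,247.97 × 0.01306 = $8,270.2184882
Stonebridge School District: $633,247.97 × 0.0261 = $16,527.772017
Oakmont Township: $633,247.97 × 0.0037 = $2,343.017489
Total = $31,942.9917542

$31,943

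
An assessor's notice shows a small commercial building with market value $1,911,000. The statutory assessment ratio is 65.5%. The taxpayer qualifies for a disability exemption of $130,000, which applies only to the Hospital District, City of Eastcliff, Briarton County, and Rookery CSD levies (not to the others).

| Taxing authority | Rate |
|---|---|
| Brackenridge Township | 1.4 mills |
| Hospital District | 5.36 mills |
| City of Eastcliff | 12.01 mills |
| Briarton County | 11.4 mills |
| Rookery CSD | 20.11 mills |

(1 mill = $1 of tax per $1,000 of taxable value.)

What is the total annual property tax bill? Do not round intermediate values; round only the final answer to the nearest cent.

$56,581.33

Assessed value = $1,911,000 × 0.655 = $1,251,705
Brackenridge Township: $1,251,705 × 0.0014 = $1,752.387
Hospital District: ($1,251,705 − $130,000) × 0.00536 = $1,121,705 × 0.00536 = $6,012.3388
City of Eastcliff: ($1,251,705 − $130,000) × 0.01201 = $1,121,705 × 0.01201 = $13,471.67705
Briarton County: ($1,251,705 − $130,000) × 0.0114 = $1,121,705 × 0.0114 = $12,787.437
Rookery CSD: ($1,251,705 − $130,000) × 0.02011 = $1,121,705 × 0.02011 = $22,557.48755
Total = $56,581.3274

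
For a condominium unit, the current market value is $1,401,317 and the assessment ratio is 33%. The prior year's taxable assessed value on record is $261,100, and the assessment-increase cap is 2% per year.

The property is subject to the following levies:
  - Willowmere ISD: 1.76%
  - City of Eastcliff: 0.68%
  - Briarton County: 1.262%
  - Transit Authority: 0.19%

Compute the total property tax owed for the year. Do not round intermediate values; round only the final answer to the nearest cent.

Uncapped assessed value = $1,401,317 × 0.33 = $462,434.61
Cap limit = $261,100 × 1.02 = $266,322
Taxable assessed value = min($462,434.61, $266,322) = $266,322 (cap binds)
Willowmere ISD: $266,322 × 0.0176 = $4,687.2672
City of Eastcliff: $266,322 × 0.0068 = $1,810.9896
Briarton County: $266,322 × 0.01262 = $3,360.98364
Transit Authority: $266,322 × 0.0019 = $506.0118
Total = $10,365.25224

$10,365.25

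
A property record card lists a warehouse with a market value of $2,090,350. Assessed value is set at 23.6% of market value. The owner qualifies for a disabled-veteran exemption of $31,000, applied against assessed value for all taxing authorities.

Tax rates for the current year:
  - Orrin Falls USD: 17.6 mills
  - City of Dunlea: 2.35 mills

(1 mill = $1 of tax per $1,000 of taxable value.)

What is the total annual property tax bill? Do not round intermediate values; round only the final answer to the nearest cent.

Assessed value = $2,090,350 × 0.236 = $493,322.6
Taxable value = $493,322.6 − $31,000 = $462,322.6
Orrin Falls USD: $462,322.6 × 0.0176 = $8,136.87776
City of Dunlea: $462,322.6 × 0.00235 = $1,086.45811
Total = $8,136.87776 + $1,086.45811 = $9,223.33587

$9,223.34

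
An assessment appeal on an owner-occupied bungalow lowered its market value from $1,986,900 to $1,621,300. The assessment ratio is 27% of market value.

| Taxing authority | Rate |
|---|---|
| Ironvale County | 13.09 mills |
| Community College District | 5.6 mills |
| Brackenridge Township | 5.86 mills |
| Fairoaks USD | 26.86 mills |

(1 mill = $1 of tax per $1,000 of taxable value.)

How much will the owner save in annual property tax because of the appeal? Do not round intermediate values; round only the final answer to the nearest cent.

$5,074.78

Old assessed value = $1,986,900 × 0.27 = $536,463
New assessed value = $1,621,300 × 0.27 = $437,751
Combined rate = 0.01309 + 0.0056 + 0.00586 + 0.02686 = 0.05141
Old tax = $536,463 × 0.05141 = $27,579.56283
New tax = $437,751 × 0.05141 = $22,504.77891
Reduction = $27,579.56283 − $22,504.77891 = $5,074.78392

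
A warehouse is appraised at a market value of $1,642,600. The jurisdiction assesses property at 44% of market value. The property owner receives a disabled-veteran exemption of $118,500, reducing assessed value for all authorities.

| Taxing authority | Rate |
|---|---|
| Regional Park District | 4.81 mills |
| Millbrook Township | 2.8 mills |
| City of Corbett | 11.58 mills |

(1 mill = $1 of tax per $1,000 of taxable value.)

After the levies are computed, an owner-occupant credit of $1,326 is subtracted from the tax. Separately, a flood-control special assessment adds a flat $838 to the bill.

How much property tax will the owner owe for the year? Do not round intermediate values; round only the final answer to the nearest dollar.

$11,107

Assessed value = $1,642,600 × 0.44 = $722,744
Taxable value = $722,744 − $118,500 = $604,244
Regional Park District: $604,244 × 0.00481 = $2,906.41364
Millbrook Township: $604,244 × 0.0028 = $1,691.8832
City of Corbett: $604,244 × 0.01158 = $6,997.14552
Levies subtotal = $11,595.44236
After credit = $11,595.44236 − $1,326 = $10,269.44236
Total = $10,269.44236 + $838 = $11,107.44236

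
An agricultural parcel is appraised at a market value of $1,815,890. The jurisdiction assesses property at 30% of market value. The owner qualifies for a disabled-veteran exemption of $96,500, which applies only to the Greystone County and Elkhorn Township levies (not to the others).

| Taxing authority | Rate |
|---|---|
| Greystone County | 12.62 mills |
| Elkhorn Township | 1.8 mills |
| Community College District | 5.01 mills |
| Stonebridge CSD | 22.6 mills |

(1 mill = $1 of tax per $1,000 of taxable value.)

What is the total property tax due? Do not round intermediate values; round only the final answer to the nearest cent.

Assessed value = $1,815,890 × 0.3 = $544,767
Greystone County: ($544,767 − $96,500) × 0.01262 = $448,267 × 0.01262 = $5,657.12954
Elkhorn Township: ($544,767 − $96,500) × 0.0018 = $448,267 × 0.0018 = $806.8806
Community College District: $544,767 × 0.00501 = $2,729.28267
Stonebridge CSD: $544,767 × 0.0226 = $12,311.7342
Total = $21,505.02701

$21,505.03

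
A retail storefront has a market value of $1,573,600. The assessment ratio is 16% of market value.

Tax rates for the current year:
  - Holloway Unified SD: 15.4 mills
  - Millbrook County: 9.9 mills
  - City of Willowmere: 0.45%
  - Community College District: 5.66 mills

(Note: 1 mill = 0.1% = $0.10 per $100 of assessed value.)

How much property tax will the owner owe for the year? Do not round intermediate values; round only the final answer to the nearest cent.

Assessed value = $1,573,600 × 0.16 = $251,776
Holloway Unified SD: $251,776 × 0.0154 = $3,877.3504
Millbrook County: $251,776 × 0.0099 = $2,492.5824
City of Willowmere: $251,776 × 0.0045 = $1,132.992
Community College District: $251,776 × 0.00566 = $1,425.05216
Total = $8,927.97696

$8,927.98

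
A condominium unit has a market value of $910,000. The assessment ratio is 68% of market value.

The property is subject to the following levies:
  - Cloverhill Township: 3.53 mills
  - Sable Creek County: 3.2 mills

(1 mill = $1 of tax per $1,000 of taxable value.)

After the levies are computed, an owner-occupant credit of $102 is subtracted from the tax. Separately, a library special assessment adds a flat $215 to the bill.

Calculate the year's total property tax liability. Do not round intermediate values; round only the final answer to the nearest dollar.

$4,278

Assessed value = $910,000 × 0.68 = $618,800
Cloverhill Township: $618,800 × 0.00353 = $2,184.364
Sable Creek County: $618,800 × 0.0032 = $1,980.16
Levies subtotal = $4,164.524
After credit = $4,164.524 − $102 = $4,062.524
Total = $4,062.524 + $215 = $4,277.524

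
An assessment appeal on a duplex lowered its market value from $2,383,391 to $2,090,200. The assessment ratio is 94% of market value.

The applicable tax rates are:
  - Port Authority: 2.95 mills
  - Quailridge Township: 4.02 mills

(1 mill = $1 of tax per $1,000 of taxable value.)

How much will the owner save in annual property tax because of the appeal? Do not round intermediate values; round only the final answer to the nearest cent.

Old assessed value = $2,383,391 × 0.94 = $2,240,387.54
New assessed value = $2,090,200 × 0.94 = $1,964,788
Combined rate = 0.00295 + 0.00402 = 0.00697
Old tax = $2,240,387.54 × 0.00697 = $15,615.5011538
New tax = $1,964,788 × 0.00697 = $13,694.57236
Reduction = $15,615.5011538 − $13,694.57236 = $1,920.9287938

$1,920.93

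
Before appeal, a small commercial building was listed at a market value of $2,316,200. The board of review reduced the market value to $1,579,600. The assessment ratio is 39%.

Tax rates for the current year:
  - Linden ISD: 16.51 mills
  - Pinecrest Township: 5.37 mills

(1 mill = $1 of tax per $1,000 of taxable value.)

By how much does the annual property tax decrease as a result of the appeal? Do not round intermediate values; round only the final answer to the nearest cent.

$6,285.56

Old assessed value = $2,316,200 × 0.39 = $903,318
New assessed value = $1,579,600 × 0.39 = $616,044
Combined rate = 0.01651 + 0.00537 = 0.02188
Old tax = $903,318 × 0.02188 = $19,764.59784
New tax = $616,044 × 0.02188 = $13,479.04272
Reduction = $19,764.59784 − $13,479.04272 = $6,285.55512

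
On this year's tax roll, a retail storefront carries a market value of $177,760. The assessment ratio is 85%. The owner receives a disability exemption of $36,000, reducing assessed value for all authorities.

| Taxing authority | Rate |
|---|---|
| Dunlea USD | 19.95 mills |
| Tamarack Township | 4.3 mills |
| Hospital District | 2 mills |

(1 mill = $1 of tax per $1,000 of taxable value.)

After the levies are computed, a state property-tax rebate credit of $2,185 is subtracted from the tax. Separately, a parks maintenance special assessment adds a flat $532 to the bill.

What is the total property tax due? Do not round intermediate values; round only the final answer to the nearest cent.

Assessed value = $177,760 × 0.85 = $151,096
Taxable value = $151,096 − $36,000 = $115,096
Dunlea USD: $115,096 × 0.01995 = $2,296.1652
Tamarack Township: $115,096 × 0.0043 = $494.9128
Hospital District: $115,096 × 0.002 = $230.192
Levies subtotal = $3,021.27
After credit = $3,021.27 − $2,185 = $836.27
Total = $836.27 + $532 = $1,368.27

$1,368.27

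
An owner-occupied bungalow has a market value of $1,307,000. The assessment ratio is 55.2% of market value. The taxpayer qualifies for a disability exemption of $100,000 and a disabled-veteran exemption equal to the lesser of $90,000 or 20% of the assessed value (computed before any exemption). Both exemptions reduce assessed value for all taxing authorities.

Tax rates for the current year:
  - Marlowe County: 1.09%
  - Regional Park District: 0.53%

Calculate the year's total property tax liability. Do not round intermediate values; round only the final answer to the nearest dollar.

$8,610

Assessed value = $1,307,000 × 0.552 = $721,464
Disabled-veteran exemption = min($90,000, 20% × $721,464) = min($90,000, $144,292.8) = $90,000 (dollar cap binds)
Taxable value = $721,464 − $100,000 − $90,000 = $531,464
Marlowe County: $531,464 × 0.0109 = $5,792.9576
Regional Park District: $531,464 × 0.0053 = $2,816.7592
Total = $8,609.7168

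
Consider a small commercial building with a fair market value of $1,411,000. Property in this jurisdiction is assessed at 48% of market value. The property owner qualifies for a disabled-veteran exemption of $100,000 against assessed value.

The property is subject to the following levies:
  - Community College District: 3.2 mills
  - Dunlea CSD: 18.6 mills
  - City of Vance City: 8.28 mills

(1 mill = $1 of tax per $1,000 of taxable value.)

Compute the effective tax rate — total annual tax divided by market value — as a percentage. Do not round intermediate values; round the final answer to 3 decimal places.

Assessed value = $1,411,000 × 0.48 = $677,280
Taxable value = $677,280 − $100,000 = $577,280
Community College District: $577,280 × 0.0032 = $1,847.296
Dunlea CSD: $577,280 × 0.0186 = $10,737.408
City of Vance City: $577,280 × 0.00828 = $4,779.8784
Total tax = $17,364.5824
Effective rate = $17,364.5824 ÷ $1,411,000 = 1.231% of market value

1.231%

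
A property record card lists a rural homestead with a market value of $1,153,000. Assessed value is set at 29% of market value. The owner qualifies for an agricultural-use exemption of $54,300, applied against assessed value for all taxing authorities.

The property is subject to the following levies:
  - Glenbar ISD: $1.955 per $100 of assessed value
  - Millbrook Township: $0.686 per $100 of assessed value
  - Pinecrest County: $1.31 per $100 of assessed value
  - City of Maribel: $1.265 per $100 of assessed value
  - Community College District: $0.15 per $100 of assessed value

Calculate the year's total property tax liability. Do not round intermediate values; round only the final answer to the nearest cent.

$15,028.56

Assessed value = $1,153,000 × 0.29 = $334,370
Taxable value = $334,370 − $54,300 = $280,070
Glenbar ISD: $280,070 × 0.01955 = $5,475.3685
Millbrook Township: $280,070 × 0.00686 = $1,921.2802
Pinecrest County: $280,070 × 0.0131 = $3,668.917
City of Maribel: $280,070 × 0.01265 = $3,542.8855
Community College District: $280,070 × 0.0015 = $420.105
Total = $5,475.3685 + $1,921.2802 + $3,668.917 + $3,542.8855 + $420.105 = $15,028.5562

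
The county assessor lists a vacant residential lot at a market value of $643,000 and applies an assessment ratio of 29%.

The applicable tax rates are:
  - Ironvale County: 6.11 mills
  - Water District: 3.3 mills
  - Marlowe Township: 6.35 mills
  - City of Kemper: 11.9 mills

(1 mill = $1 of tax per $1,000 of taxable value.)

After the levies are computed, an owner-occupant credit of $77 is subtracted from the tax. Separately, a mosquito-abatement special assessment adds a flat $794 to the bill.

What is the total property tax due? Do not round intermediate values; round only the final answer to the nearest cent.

Assessed value = $643,000 × 0.29 = $186,470
Ironvale County: $186,470 × 0.00611 = $1,139.3317
Water District: $186,470 × 0.0033 = $615.351
Marlowe Township: $186,470 × 0.00635 = $1,184.0845
City of Kemper: $186,470 × 0.0119 = $2,218.993
Levies subtotal = $5,157.7602
After credit = $5,157.7602 − $77 = $5,080.7602
Total = $5,080.7602 + $794 = $5,874.7602

$5,874.76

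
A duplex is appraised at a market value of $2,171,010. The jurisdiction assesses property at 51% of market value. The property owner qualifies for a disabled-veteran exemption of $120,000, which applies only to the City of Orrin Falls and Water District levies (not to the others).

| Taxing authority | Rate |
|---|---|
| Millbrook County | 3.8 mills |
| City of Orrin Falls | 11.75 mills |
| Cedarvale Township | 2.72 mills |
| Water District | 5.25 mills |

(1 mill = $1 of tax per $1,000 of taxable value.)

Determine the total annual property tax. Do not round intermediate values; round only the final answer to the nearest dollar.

$24,002

Assessed value = $2,171,010 × 0.51 = $1,107,215.1
Millbrook County: $1,107,215.1 × 0.0038 = $4,207.41738
City of Orrin Falls: ($1,107,215.1 − $120,000) × 0.01175 = $987,215.1 × 0.01175 = $11,599.777425
Cedarvale Township: $1,107,215.1 × 0.00272 = $3,011.625072
Water District: ($1,107,215.1 − $120,000) × 0.00525 = $987,215.1 × 0.00525 = $5,182.879275
Total = $24,001.699152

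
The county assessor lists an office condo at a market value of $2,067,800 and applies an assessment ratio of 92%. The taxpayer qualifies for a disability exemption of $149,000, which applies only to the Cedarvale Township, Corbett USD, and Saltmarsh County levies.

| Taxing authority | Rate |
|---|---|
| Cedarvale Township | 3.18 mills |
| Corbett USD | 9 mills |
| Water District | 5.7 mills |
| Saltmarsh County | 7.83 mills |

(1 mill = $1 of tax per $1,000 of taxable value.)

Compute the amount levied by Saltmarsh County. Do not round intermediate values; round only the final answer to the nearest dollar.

Assessed value = $2,067,800 × 0.92 = $1,902,376
Saltmarsh County taxable value = $1,902,376 − $149,000 = $1,753,376
Saltmarsh County levy = $1,753,376 × 0.00783 = $13,728.93408

$13,729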